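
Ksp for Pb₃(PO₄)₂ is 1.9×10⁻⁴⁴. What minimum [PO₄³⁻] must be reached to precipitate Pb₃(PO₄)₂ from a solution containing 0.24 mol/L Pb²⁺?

1.2×10⁻²¹ M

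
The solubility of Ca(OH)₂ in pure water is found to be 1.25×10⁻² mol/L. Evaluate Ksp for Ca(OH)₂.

Ksp = 7.81×10⁻⁶

Ca(OH)₂(s) ⇌ Ca²⁺(aq) + 2 OH⁻(aq)
Call the molar solubility s, so that [Ca²⁺] = s and [OH⁻] = 2s.
Ksp = [Ca²⁺][OH⁻]^2 = s · (2s)^2 = 4s^3
Ksp = 4 × (1.25×10⁻²)^3 = 7.81×10⁻⁶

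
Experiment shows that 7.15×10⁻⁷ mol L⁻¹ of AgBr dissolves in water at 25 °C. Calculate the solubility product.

AgBr(s) ⇌ Ag⁺(aq) + Br⁻(aq)
If s mol/L of AgBr dissolves, [Ag⁺] = s and [Br⁻] = s.
Ksp = [Ag⁺][Br⁻] = s · s = s^2
Ksp = (7.15×10⁻⁷)^2 = 5.11×10⁻¹³

Ksp = 5.11×10⁻¹³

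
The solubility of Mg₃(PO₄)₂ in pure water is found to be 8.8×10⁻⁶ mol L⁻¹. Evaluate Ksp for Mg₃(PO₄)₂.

Ksp = 5.7×10⁻²⁴

Mg₃(PO₄)₂(s) ⇌ 3 Mg²⁺(aq) + 2 PO₄³⁻(aq)
Call the molar solubility s, so that [Mg²⁺] = 3s and [PO₄³⁻] = 2s.
Ksp = [Mg²⁺]^3[PO₄³⁻]^2 = (3s)^3 · (2s)^2 = 108s^5
Ksp = 108 × (8.8×10⁻⁶)^5 = 5.7×10⁻²⁴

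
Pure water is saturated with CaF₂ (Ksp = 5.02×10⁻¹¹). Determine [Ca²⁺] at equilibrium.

CaF₂(s) ⇌ Ca²⁺(aq) + 2 F⁻(aq)
If s mol/L of CaF₂ dissolves, [Ca²⁺] = s and [F⁻] = 2s.
Ksp = [Ca²⁺][F⁻]^2 = s · (2s)^2 = 4s^3 = 5.02×10⁻¹¹
s = 2.32×10⁻⁴ mol/L
[Ca²⁺] = s = 2.32×10⁻⁴ mol/L

2.32×10⁻⁴ M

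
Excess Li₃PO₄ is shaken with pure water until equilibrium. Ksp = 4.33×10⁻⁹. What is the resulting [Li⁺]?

Li₃PO₄(s) ⇌ 3 Li⁺(aq) + PO₄³⁻(aq)
With molar solubility s: [Li⁺] = 3s, [PO₄³⁻] = s.
Ksp = [Li⁺]^3[PO₄³⁻] = (3s)^3 · s = 27s^4 = 4.33×10⁻⁹
s = 3.56×10⁻³ mol/L
[Li⁺] = 3s = 1.07×10⁻² mol/L

1.07×10⁻² M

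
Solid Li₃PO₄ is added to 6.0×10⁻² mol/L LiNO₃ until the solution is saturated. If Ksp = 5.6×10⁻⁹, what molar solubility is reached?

2.6×10⁻⁵ M

Li₃PO₄(s) ⇌ 3 Li⁺(aq) + PO₄³⁻(aq)
With Li⁺ already at 6.0×10⁻² mol/L and s small, take [Li⁺] ≈ 6.0×10⁻² mol/L and [PO₄³⁻] = s.
Ksp = [Li⁺]^3[PO₄³⁻] = (6.0×10⁻²)^3s
s = 5.6×10⁻⁹ / (6.0×10⁻²)^3 = 2.6×10⁻⁵
s = 2.6×10⁻⁵ mol/L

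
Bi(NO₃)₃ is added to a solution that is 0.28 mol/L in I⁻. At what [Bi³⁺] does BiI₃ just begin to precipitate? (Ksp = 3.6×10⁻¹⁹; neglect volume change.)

1.6×10⁻¹⁷ M

Precipitation begins when Q = Ksp.
BiI₃(s) ⇌ Bi³⁺(aq) + 3 I⁻(aq)
Ksp = [Bi³⁺][I⁻]^3 = [Bi³⁺](0.28)^3
[Bi³⁺] = 3.6×10⁻¹⁹ / (0.28)^3 = 1.6×10⁻¹⁷
[Bi³⁺] = 1.6×10⁻¹⁷ mol/L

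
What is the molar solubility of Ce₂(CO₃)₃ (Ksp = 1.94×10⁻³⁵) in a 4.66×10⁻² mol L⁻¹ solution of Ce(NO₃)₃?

Ce₂(CO₃)₃(s) ⇌ 2 Ce³⁺(aq) + 3 CO₃²⁻(aq)
With Ce³⁺ already at 4.66×10⁻² mol L⁻¹ and s small, take [Ce³⁺] ≈ 4.66×10⁻² mol L⁻¹ and [CO₃²⁻] = 3s.
Ksp = [Ce³⁺]^2[CO₃²⁻]^3 = (4.66×10⁻²)^2(3s)^3
(3s)^3 = 1.94×10⁻³⁵ / (4.66×10⁻²)^2 = 8.93×10⁻³³
s = 6.92×10⁻¹² mol L⁻¹

6.92×10⁻¹² M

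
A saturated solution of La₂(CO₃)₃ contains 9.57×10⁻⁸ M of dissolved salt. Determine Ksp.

La₂(CO₃)₃(s) ⇌ 2 La³⁺(aq) + 3 CO₃²⁻(aq)
With molar solubility s: [La³⁺] = 2s, [CO₃²⁻] = 3s.
Ksp = [La³⁺]^2[CO₃²⁻]^3 = (2s)^2 · (3s)^3 = 108s^5
Ksp = 108 × (9.57×10⁻⁸)^5 = 8.67×10⁻³⁴

Ksp = 8.67×10⁻³⁴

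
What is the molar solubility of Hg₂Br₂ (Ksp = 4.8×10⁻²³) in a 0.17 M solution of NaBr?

Hg₂Br₂(s) ⇌ Hg₂²⁺(aq) + 2 Br⁻(aq)
The solution already contains Br⁻ at 0.17 M. Let s be the molar solubility of Hg₂Br₂.
[Br⁻] ≈ 0.17 M (common ion dominates); [Hg₂²⁺] = s.
Ksp = [Hg₂²⁺][Br⁻]^2 = s(0.17)^2
s = 4.8×10⁻²³ / (0.17)^2 = 1.7×10⁻²¹
s = 1.7×10⁻²¹ M

1.7×10⁻²¹ M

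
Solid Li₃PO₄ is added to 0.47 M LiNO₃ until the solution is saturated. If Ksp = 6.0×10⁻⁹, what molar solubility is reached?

5.8×10⁻⁸ M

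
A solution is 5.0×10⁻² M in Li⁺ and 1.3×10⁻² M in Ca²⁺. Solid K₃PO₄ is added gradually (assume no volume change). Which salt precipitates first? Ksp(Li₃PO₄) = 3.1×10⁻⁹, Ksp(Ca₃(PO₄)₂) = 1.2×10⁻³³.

Ca₃(PO₄)₂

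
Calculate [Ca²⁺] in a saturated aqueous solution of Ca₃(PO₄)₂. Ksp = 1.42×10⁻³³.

3.17×10⁻⁷ M

Ca₃(PO₄)₂(s) ⇌ 3 Ca²⁺(aq) + 2 PO₄³⁻(aq)
Let s be the molar solubility. Then [Ca²⁺] = 3s and [PO₄³⁻] = 2s.
Ksp = [Ca²⁺]^3[PO₄³⁻]^2 = (3s)^3 · (2s)^2 = 108s^5 = 1.42×10⁻³³
s = 1.06×10⁻⁷ mol L⁻¹
[Ca²⁺] = 3s = 3.17×10⁻⁷ mol L⁻¹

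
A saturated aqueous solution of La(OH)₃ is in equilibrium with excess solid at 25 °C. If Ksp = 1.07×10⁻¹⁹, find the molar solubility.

7.93×10⁻⁶ M

La(OH)₃(s) ⇌ La³⁺(aq) + 3 OH⁻(aq)
Let s be the molar solubility. Then [La³⁺] = s and [OH⁻] = 3s.
Ksp = [La³⁺][OH⁻]^3 = s · (3s)^3 = 27s^4
27s^4 = 1.07×10⁻¹⁹  ⇒  s^4 = 3.96×10⁻²¹
s = 7.93×10⁻⁶ M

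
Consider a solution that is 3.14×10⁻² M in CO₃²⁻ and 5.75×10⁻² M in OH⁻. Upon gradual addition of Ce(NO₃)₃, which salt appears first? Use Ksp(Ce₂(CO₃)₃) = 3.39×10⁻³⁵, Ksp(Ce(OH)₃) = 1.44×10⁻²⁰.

Ce(OH)₃

A salt starts to precipitate once the ion product Q reaches its Ksp.
For Ce₂(CO₃)₃: [Ce³⁺] = (Ksp/[CO₃²⁻]^3)^(1/2) = 1.05×10⁻¹⁵ M
For Ce(OH)₃: [Ce³⁺] = (Ksp/[OH⁻]^3) = 7.57×10⁻¹⁷ M
Since Ce(OH)₃ needs less Ce³⁺ to reach saturation, it precipitates first.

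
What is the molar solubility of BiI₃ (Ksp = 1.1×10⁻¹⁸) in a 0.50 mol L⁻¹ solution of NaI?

8.8×10⁻¹⁸ M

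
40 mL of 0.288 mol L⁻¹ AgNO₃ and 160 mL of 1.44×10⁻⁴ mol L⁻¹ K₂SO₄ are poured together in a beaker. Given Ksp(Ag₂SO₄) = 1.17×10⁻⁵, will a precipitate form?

No

After mixing, V = 40 mL + 160 mL = 200 mL.
[Ag⁺] = (0.288)(40)/200 = 5.76×10⁻² mol L⁻¹
[SO₄²⁻] = (1.44×10⁻⁴)(160)/200 = 1.15×10⁻⁴ mol L⁻¹
Q = [Ag⁺]^2[SO₄²⁻] = 3.82×10⁻⁷
Since Q (3.82×10⁻⁷) is less than Ksp (1.17×10⁻⁵), no Ag₂SO₄ precipitates.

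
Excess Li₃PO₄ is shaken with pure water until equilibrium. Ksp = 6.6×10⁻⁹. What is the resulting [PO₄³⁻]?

4.0×10⁻³ M

Li₃PO₄(s) ⇌ 3 Li⁺(aq) + PO₄³⁻(aq)
For each mole of Li₃PO₄ that dissolves per liter, [Li⁺] = 3s and [PO₄³⁻] = s; let s denote this solubility.
Ksp = [Li⁺]^3[PO₄³⁻] = (3s)^3 · s = 27s^4 = 6.6×10⁻⁹
s = 4.0×10⁻³ mol/L
[PO₄³⁻] = s = 4.0×10⁻³ mol/L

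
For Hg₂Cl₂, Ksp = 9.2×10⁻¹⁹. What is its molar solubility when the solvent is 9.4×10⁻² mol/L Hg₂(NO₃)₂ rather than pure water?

Hg₂Cl₂(s) ⇌ Hg₂²⁺(aq) + 2 Cl⁻(aq)
With Hg₂²⁺ already at 9.4×10⁻² mol/L and s small, take [Hg₂²⁺] ≈ 9.4×10⁻² mol/L and [Cl⁻] = 2s.
Ksp = [Hg₂²⁺][Cl⁻]^2 = (9.4×10⁻²)(2s)^2
(2s)^2 = 9.2×10⁻¹⁹ / (9.4×10⁻²) = 9.8×10⁻¹⁸
s = 1.6×10⁻⁹ mol/L

1.6×10⁻⁹ M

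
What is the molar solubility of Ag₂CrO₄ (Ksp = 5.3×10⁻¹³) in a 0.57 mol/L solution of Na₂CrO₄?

4.8×10⁻⁷ M

Ag₂CrO₄(s) ⇌ 2 Ag⁺(aq) + CrO₄²⁻(aq)
CrO₄²⁻ is already present at 0.57 mol/L. If s mol/L of Ag₂CrO₄ dissolves, [Ag⁺] = 2s while [CrO₄²⁻] ≈ 0.57 mol/L.
Ksp = [Ag⁺]^2[CrO₄²⁻] = (2s)^2(0.57)
(2s)^2 = 5.3×10⁻¹³ / (0.57) = 9.3×10⁻¹³
s = 4.8×10⁻⁷ mol/L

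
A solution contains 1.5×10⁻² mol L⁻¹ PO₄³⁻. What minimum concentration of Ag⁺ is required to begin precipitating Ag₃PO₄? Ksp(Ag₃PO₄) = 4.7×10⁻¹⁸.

6.8×10⁻⁶ M

The threshold for precipitation is Q = Ksp.
Ag₃PO₄(s) ⇌ 3 Ag⁺(aq) + PO₄³⁻(aq)
Ksp = [Ag⁺]^3[PO₄³⁻] = [Ag⁺]^3(1.5×10⁻²)
[Ag⁺]^3 = 4.7×10⁻¹⁸ / (1.5×10⁻²) = 3.1×10⁻¹⁶
[Ag⁺] = 6.8×10⁻⁶ mol L⁻¹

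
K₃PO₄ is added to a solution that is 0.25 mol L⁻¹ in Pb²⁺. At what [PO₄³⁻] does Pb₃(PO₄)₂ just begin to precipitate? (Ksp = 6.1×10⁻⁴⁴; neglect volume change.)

The threshold for precipitation is Q = Ksp.
Pb₃(PO₄)₂(s) ⇌ 3 Pb²⁺(aq) + 2 PO₄³⁻(aq)
Ksp = [Pb²⁺]^3[PO₄³⁻]^2 = [PO₄³⁻]^2(0.25)^3
[PO₄³⁻]^2 = 6.1×10⁻⁴⁴ / (0.25)^3 = 3.9×10⁻⁴²
[PO₄³⁻] = 2.0×10⁻²¹ mol L⁻¹

2.0×10⁻²¹ M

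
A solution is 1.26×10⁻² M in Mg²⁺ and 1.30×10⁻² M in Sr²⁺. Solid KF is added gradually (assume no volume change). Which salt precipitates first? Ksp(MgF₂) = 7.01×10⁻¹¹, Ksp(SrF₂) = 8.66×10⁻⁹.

MgF₂

Each salt precipitates once Q = Ksp for that salt.
For MgF₂: [F⁻] = (Ksp/[Mg²⁺])^(1/2) = 7.46×10⁻⁵ M
For SrF₂: [F⁻] = (Ksp/[Sr²⁺])^(1/2) = 8.16×10⁻⁴ M
Since MgF₂ needs less F⁻ to reach saturation, it precipitates first.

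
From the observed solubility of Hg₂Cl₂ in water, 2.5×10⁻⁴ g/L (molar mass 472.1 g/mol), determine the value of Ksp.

Convert to molarity: s = 2.5×10⁻⁴ / 472.1 = 5.295×10⁻⁷ mol/L
Hg₂Cl₂(s) ⇌ Hg₂²⁺(aq) + 2 Cl⁻(aq)
Let s be the molar solubility. Then [Hg₂²⁺] = s and [Cl⁻] = 2s.
Ksp = [Hg₂²⁺][Cl⁻]^2 = s · (2s)^2 = 4s^3
Ksp = 4 × (5.295×10⁻⁷)^3 = 5.9×10⁻¹⁹

Ksp = 5.9×10⁻¹⁹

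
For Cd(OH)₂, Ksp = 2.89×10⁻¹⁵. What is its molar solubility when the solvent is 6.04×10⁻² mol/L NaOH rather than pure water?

7.92×10⁻¹³ M

Cd(OH)₂(s) ⇌ Cd²⁺(aq) + 2 OH⁻(aq)
Let s be the solubility of Cd(OH)₂ here. The common ion gives [OH⁻] ≈ 6.04×10⁻² mol/L, and [Cd²⁺] = s.
Ksp = [Cd²⁺][OH⁻]^2 = s(6.04×10⁻²)^2
s = 2.89×10⁻¹⁵ / (6.04×10⁻²)^2 = 7.92×10⁻¹³
s = 7.92×10⁻¹³ mol/L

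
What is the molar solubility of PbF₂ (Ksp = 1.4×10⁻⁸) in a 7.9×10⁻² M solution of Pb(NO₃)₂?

PbF₂(s) ⇌ Pb²⁺(aq) + 2 F⁻(aq)
With Pb²⁺ already at 7.9×10⁻² M and s small, take [Pb²⁺] ≈ 7.9×10⁻² M and [F⁻] = 2s.
Ksp = [Pb²⁺][F⁻]^2 = (7.9×10⁻²)(2s)^2
(2s)^2 = 1.4×10⁻⁸ / (7.9×10⁻²) = 1.8×10⁻⁷
s = 2.1×10⁻⁴ M

2.1×10⁻⁴ M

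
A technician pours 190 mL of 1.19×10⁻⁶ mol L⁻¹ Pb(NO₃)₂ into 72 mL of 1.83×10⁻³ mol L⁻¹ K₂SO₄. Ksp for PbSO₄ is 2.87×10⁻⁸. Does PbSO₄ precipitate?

The combined volume is 262 mL.
[Pb²⁺] = (1.19×10⁻⁶)(190)/262 = 8.63×10⁻⁷ mol L⁻¹
[SO₄²⁻] = (1.83×10⁻³)(72)/262 = 5.03×10⁻⁴ mol L⁻¹
Q = [Pb²⁺][SO₄²⁻] = 4.34×10⁻¹⁰
Q = 4.34×10⁻¹⁰ < Ksp = 2.87×10⁻⁸, so the solution is unsaturated and no precipitate forms.

No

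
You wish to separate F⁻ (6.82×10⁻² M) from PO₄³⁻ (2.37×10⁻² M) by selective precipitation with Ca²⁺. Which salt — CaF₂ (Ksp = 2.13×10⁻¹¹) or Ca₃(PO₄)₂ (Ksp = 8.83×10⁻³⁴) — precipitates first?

Precipitation begins when Q = Ksp.
For CaF₂: [Ca²⁺] = (Ksp/[F⁻]^2) = 4.58×10⁻⁹ M
For Ca₃(PO₄)₂: [Ca²⁺] = (Ksp/[PO₄³⁻]^2)^(1/3) = 1.16×10⁻¹⁰ M
Since Ca₃(PO₄)₂ needs less Ca²⁺ to reach saturation, it precipitates first.

Ca₃(PO₄)₂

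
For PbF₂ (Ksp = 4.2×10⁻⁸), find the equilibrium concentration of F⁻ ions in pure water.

PbF₂(s) ⇌ Pb²⁺(aq) + 2 F⁻(aq)
Let s be the molar solubility. Then [Pb²⁺] = s and [F⁻] = 2s.
Ksp = [Pb²⁺][F⁻]^2 = s · (2s)^2 = 4s^3 = 4.2×10⁻⁸
s = 2.2×10⁻³ mol/L
[F⁻] = 2s = 4.4×10⁻³ mol/L

4.4×10⁻³ M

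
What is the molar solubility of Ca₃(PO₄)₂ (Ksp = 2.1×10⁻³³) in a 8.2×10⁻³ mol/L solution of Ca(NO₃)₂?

3.1×10⁻¹⁴ M

Ca₃(PO₄)₂(s) ⇌ 3 Ca²⁺(aq) + 2 PO₄³⁻(aq)
The solution already contains Ca²⁺ at 8.2×10⁻³ mol/L. Let s be the molar solubility of Ca₃(PO₄)₂.
[Ca²⁺] ≈ 8.2×10⁻³ mol/L (common ion dominates); [PO₄³⁻] = 2s.
Ksp = [Ca²⁺]^3[PO₄³⁻]^2 = (8.2×10⁻³)^3(2s)^2
(2s)^2 = 2.1×10⁻³³ / (8.2×10⁻³)^3 = 3.8×10⁻²⁷
s = 3.1×10⁻¹⁴ mol/L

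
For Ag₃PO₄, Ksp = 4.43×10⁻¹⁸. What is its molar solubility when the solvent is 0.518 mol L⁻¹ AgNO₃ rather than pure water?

3.19×10⁻¹⁷ M

Ag₃PO₄(s) ⇌ 3 Ag⁺(aq) + PO₄³⁻(aq)
Ag⁺ is already present at 0.518 mol L⁻¹. If s mol/L of Ag₃PO₄ dissolves, [PO₄³⁻] = s while [Ag⁺] ≈ 0.518 mol L⁻¹.
Ksp = [Ag⁺]^3[PO₄³⁻] = (0.518)^3s
s = 4.43×10⁻¹⁸ / (0.518)^3 = 3.19×10⁻¹⁷
s = 3.19×10⁻¹⁷ mol L⁻¹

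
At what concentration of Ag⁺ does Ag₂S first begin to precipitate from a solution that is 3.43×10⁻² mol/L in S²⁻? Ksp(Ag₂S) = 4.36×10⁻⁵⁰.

The threshold for precipitation is Q = Ksp.
Ag₂S(s) ⇌ 2 Ag⁺(aq) + S²⁻(aq)
Ksp = [Ag⁺]^2[S²⁻] = [Ag⁺]^2(3.43×10⁻²)
[Ag⁺]^2 = 4.36×10⁻⁵⁰ / (3.43×10⁻²) = 1.27×10⁻⁴⁸
[Ag⁺] = 1.13×10⁻²⁴ mol/L

1.13×10⁻²⁴ M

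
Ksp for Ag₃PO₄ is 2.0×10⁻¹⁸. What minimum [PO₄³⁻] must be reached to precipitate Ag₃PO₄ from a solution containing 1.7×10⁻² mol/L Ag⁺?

The threshold for precipitation is Q = Ksp.
Ag₃PO₄(s) ⇌ 3 Ag⁺(aq) + PO₄³⁻(aq)
Ksp = [Ag⁺]^3[PO₄³⁻] = [PO₄³⁻](1.7×10⁻²)^3
[PO₄³⁻] = 2.0×10⁻¹⁸ / (1.7×10⁻²)^3 = 4.1×10⁻¹³
[PO₄³⁻] = 4.1×10⁻¹³ mol/L

4.1×10⁻¹³ M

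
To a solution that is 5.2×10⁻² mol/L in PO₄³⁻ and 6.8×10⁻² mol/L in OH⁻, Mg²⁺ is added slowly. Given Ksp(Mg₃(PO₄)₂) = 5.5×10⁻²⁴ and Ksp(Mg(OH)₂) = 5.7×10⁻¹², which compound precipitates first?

A salt starts to precipitate once the ion product Q reaches its Ksp.
For Mg₃(PO₄)₂: [Mg²⁺] = (Ksp/[PO₄³⁻]^2)^(1/3) = 1.3×10⁻⁷ mol/L
For Mg(OH)₂: [Mg²⁺] = (Ksp/[OH⁻]^2) = 1.2×10⁻⁹ mol/L
Mg(OH)₂ requires the lower [Mg²⁺], so it precipitates first.

Mg(OH)₂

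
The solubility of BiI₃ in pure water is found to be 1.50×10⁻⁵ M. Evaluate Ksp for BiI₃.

Ksp = 1.37×10⁻¹⁸

BiI₃(s) ⇌ Bi³⁺(aq) + 3 I⁻(aq)
For each mole of BiI₃ that dissolves per liter, [Bi³⁺] = s and [I⁻] = 3s; let s denote this solubility.
Ksp = [Bi³⁺][I⁻]^3 = s · (3s)^3 = 27s^4
Ksp = 27 × (1.50×10⁻⁵)^4 = 1.37×10⁻¹⁸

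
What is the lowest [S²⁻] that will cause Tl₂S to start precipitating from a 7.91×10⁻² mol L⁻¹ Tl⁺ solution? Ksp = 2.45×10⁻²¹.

3.92×10⁻¹⁹ M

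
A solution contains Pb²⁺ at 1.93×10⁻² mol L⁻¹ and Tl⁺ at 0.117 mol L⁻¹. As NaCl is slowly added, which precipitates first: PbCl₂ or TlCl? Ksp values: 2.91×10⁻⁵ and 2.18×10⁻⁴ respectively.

TlCl

Precipitation of each salt begins when its ion product equals Ksp.
For PbCl₂: [Cl⁻] = (Ksp/[Pb²⁺])^(1/2) = 3.88×10⁻² mol L⁻¹
For TlCl: [Cl⁻] = (Ksp/[Tl⁺]) = 1.86×10⁻³ mol L⁻¹
The smaller threshold [Cl⁻] is reached first, so TlCl precipitates first.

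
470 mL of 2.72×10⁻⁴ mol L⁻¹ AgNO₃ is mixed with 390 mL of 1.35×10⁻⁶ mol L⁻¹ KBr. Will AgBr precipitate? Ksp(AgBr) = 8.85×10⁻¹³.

Yes

After mixing, V = 470 mL + 390 mL = 860 mL.
[Ag⁺] = (2.72×10⁻⁴)(470)/860 = 1.49×10⁻⁴ mol L⁻¹
[Br⁻] = (1.35×10⁻⁶)(390)/860 = 6.12×10⁻⁷ mol L⁻¹
Q = [Ag⁺][Br⁻] = 9.10×10⁻¹¹
Q = 9.10×10⁻¹¹ > Ksp = 8.85×10⁻¹³, so the solution is supersaturated and AgBr precipitates.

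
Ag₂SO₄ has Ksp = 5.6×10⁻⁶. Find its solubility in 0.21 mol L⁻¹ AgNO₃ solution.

Ag₂SO₄(s) ⇌ 2 Ag⁺(aq) + SO₄²⁻(aq)
Ag⁺ is already present at 0.21 mol L⁻¹. If s mol/L of Ag₂SO₄ dissolves, [SO₄²⁻] = s while [Ag⁺] ≈ 0.21 mol L⁻¹.
Ksp = [Ag⁺]^2[SO₄²⁻] = (0.21)^2s
s = 5.6×10⁻⁶ / (0.21)^2 = 1.3×10⁻⁴
s = 1.3×10⁻⁴ mol L⁻¹

1.3×10⁻⁴ M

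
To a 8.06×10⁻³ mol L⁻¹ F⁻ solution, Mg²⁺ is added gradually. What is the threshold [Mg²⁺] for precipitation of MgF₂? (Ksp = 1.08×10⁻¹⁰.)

1.66×10⁻⁶ M

A salt starts to precipitate once the ion product Q reaches its Ksp.
MgF₂(s) ⇌ Mg²⁺(aq) + 2 F⁻(aq)
Ksp = [Mg²⁺][F⁻]^2 = [Mg²⁺](8.06×10⁻³)^2
[Mg²⁺] = 1.08×10⁻¹⁰ / (8.06×10⁻³)^2 = 1.66×10⁻⁶
[Mg²⁺] = 1.66×10⁻⁶ mol L⁻¹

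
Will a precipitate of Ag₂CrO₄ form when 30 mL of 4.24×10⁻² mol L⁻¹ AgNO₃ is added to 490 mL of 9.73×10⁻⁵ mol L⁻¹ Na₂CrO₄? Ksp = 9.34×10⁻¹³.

After mixing, V = 30 mL + 490 mL = 520 mL.
[Ag⁺] = (4.24×10⁻²)(30)/520 = 2.45×10⁻³ mol L⁻¹
[CrO₄²⁻] = (9.73×10⁻⁵)(490)/520 = 9.17×10⁻⁵ mol L⁻¹
Q = [Ag⁺]^2[CrO₄²⁻] = 5.49×10⁻¹⁰
Q = 5.49×10⁻¹⁰ > Ksp = 9.34×10⁻¹³, so the solution is supersaturated and Ag₂CrO₄ precipitates.

Yes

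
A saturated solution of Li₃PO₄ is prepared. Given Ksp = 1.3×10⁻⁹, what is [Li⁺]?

7.9×10⁻³ M

Li₃PO₄(s) ⇌ 3 Li⁺(aq) + PO₄³⁻(aq)
If s mol/L of Li₃PO₄ dissolves, [Li⁺] = 3s and [PO₄³⁻] = s.
Ksp = [Li⁺]^3[PO₄³⁻] = (3s)^3 · s = 27s^4 = 1.3×10⁻⁹
s = 2.6×10⁻³ mol L⁻¹
[Li⁺] = 3s = 7.9×10⁻³ mol L⁻¹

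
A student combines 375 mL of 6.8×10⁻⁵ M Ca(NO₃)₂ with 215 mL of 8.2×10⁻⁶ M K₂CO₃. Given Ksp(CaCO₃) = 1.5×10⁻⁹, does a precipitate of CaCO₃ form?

No

Total volume after mixing = 375 + 215 = 590 mL.
[Ca²⁺] = (6.8×10⁻⁵)(375)/590 = 4.3×10⁻⁵ M
[CO₃²⁻] = (8.2×10⁻⁶)(215)/590 = 3.0×10⁻⁶ M
Q = [Ca²⁺][CO₃²⁻] = 1.3×10⁻¹⁰
Since Q (1.3×10⁻¹⁰) is less than Ksp (1.5×10⁻⁹), no CaCO₃ precipitates.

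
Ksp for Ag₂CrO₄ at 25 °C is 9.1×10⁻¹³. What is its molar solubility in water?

Ag₂CrO₄(s) ⇌ 2 Ag⁺(aq) + CrO₄²⁻(aq)
Call the molar solubility s, so that [Ag⁺] = 2s and [CrO₄²⁻] = s.
Ksp = [Ag⁺]^2[CrO₄²⁻] = (2s)^2 · s = 4s^3
4s^3 = 9.1×10⁻¹³  ⇒  s^3 = 2.3×10⁻¹³
Taking the 3rd root, s = 6.1×10⁻⁵ mol/L.

6.1×10⁻⁵ M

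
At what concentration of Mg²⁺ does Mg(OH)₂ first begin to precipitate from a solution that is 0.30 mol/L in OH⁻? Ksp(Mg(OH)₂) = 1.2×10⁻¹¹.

The threshold for precipitation is Q = Ksp.
Mg(OH)₂(s) ⇌ Mg²⁺(aq) + 2 OH⁻(aq)
Ksp = [Mg²⁺][OH⁻]^2 = [Mg²⁺](0.30)^2
[Mg²⁺] = 1.2×10⁻¹¹ / (0.30)^2 = 1.3×10⁻¹⁰
[Mg²⁺] = 1.3×10⁻¹⁰ mol/L

1.3×10⁻¹⁰ M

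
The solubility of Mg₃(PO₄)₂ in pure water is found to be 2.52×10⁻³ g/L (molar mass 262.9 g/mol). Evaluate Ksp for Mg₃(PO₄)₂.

Ksp = 8.74×10⁻²⁴

Convert to molarity: s = 2.52×10⁻³ / 262.9 = 9.5854×10⁻⁶ mol/L
Mg₃(PO₄)₂(s) ⇌ 3 Mg²⁺(aq) + 2 PO₄³⁻(aq)
For each mole of Mg₃(PO₄)₂ that dissolves per liter, [Mg²⁺] = 3s and [PO₄³⁻] = 2s; let s denote this solubility.
Ksp = [Mg²⁺]^3[PO₄³⁻]^2 = (3s)^3 · (2s)^2 = 108s^5
Ksp = 108 × (9.5854×10⁻⁶)^5 = 8.74×10⁻²⁴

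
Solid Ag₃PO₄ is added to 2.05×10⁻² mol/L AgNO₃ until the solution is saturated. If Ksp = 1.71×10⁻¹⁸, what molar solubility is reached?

1.98×10⁻¹³ M

Ag₃PO₄(s) ⇌ 3 Ag⁺(aq) + PO₄³⁻(aq)
Let s be the solubility of Ag₃PO₄ here. The common ion gives [Ag⁺] ≈ 2.05×10⁻² mol/L, and [PO₄³⁻] = s.
Ksp = [Ag⁺]^3[PO₄³⁻] = (2.05×10⁻²)^3s
s = 1.71×10⁻¹⁸ / (2.05×10⁻²)^3 = 1.98×10⁻¹³
s = 1.98×10⁻¹³ mol/L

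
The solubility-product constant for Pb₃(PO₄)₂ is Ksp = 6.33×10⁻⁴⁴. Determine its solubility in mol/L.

Pb₃(PO₄)₂(s) ⇌ 3 Pb²⁺(aq) + 2 PO₄³⁻(aq)
Let s be the molar solubility. Then [Pb²⁺] = 3s and [PO₄³⁻] = 2s.
Ksp = [Pb²⁺]^3[PO₄³⁻]^2 = (3s)^3 · (2s)^2 = 108s^5
108s^5 = 6.33×10⁻⁴⁴  ⇒  s^5 = 5.86×10⁻⁴⁶
s = 8.99×10⁻¹⁰ M

8.99×10⁻¹⁰ M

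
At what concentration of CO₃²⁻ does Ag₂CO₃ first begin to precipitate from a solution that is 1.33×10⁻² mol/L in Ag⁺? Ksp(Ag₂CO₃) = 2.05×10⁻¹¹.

The threshold for precipitation is Q = Ksp.
Ag₂CO₃(s) ⇌ 2 Ag⁺(aq) + CO₃²⁻(aq)
Ksp = [Ag⁺]^2[CO₃²⁻] = [CO₃²⁻](1.33×10⁻²)^2
[CO₃²⁻] = 2.05×10⁻¹¹ / (1.33×10⁻²)^2 = 1.16×10⁻⁷
[CO₃²⁻] = 1.16×10⁻⁷ mol/L

1.16×10⁻⁷ M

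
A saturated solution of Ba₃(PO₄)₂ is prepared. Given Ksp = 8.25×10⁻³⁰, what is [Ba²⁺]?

1.79×10⁻⁶ M

Ba₃(PO₄)₂(s) ⇌ 3 Ba²⁺(aq) + 2 PO₄³⁻(aq)
If s mol/L of Ba₃(PO₄)₂ dissolves, [Ba²⁺] = 3s and [PO₄³⁻] = 2s.
Ksp = [Ba²⁺]^3[PO₄³⁻]^2 = (3s)^3 · (2s)^2 = 108s^5 = 8.25×10⁻³⁰
s = 5.98×10⁻⁷ mol L⁻¹
[Ba²⁺] = 3s = 1.79×10⁻⁶ mol L⁻¹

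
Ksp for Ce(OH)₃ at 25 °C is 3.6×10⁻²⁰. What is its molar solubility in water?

6.0×10⁻⁶ M

Ce(OH)₃(s) ⇌ Ce³⁺(aq) + 3 OH⁻(aq)
For each mole of Ce(OH)₃ that dissolves per liter, [Ce³⁺] = s and [OH⁻] = 3s; let s denote this solubility.
Ksp = [Ce³⁺][OH⁻]^3 = s · (3s)^3 = 27s^4
27s^4 = 3.6×10⁻²⁰  ⇒  s^4 = 1.3×10⁻²¹
s = 6.0×10⁻⁶ M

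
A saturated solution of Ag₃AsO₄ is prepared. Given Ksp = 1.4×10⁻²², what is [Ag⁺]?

4.5×10⁻⁶ M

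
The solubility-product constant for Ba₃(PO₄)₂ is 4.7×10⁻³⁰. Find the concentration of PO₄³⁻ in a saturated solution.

Ba₃(PO₄)₂(s) ⇌ 3 Ba²⁺(aq) + 2 PO₄³⁻(aq)
Call the molar solubility s, so that [Ba²⁺] = 3s and [PO₄³⁻] = 2s.
Ksp = [Ba²⁺]^3[PO₄³⁻]^2 = (3s)^3 · (2s)^2 = 108s^5 = 4.7×10⁻³⁰
s = 5.3×10⁻⁷ mol/L
[PO₄³⁻] = 2s = 1.1×10⁻⁶ mol/L

1.1×10⁻⁶ M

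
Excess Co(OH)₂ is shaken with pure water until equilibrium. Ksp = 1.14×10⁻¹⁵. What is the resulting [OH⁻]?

1.32×10⁻⁵ M

Co(OH)₂(s) ⇌ Co²⁺(aq) + 2 OH⁻(aq)
If s mol/L of Co(OH)₂ dissolves, [Co²⁺] = s and [OH⁻] = 2s.
Ksp = [Co²⁺][OH⁻]^2 = s · (2s)^2 = 4s^3 = 1.14×10⁻¹⁵
s = 6.58×10⁻⁶ M
[OH⁻] = 2s = 1.32×10⁻⁵ M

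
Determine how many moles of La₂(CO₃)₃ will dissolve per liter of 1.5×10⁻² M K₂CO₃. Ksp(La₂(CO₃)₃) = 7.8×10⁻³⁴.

7.6×10⁻¹⁵ M

La₂(CO₃)₃(s) ⇌ 2 La³⁺(aq) + 3 CO₃²⁻(aq)
Let s be the solubility of La₂(CO₃)₃ here. The common ion gives [CO₃²⁻] ≈ 1.5×10⁻² M, and [La³⁺] = 2s.
Ksp = [La³⁺]^2[CO₃²⁻]^3 = (2s)^2(1.5×10⁻²)^3
(2s)^2 = 7.8×10⁻³⁴ / (1.5×10⁻²)^3 = 2.3×10⁻²⁸
s = 7.6×10⁻¹⁵ M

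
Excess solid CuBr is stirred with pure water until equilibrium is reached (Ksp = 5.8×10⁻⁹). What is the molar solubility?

CuBr(s) ⇌ Cu⁺(aq) + Br⁻(aq)
Let s be the molar solubility. Then [Cu⁺] = s and [Br⁻] = s.
Ksp = [Cu⁺][Br⁻] = s · s = s^2
s^2 = 5.8×10⁻⁹
s = 7.6×10⁻⁵ M

7.6×10⁻⁵ M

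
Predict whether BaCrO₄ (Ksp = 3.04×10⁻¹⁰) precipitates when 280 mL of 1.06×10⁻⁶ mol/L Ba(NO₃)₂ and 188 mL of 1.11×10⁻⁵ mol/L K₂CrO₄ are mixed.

No

The combined volume is 468 mL.
[Ba²⁺] = (1.06×10⁻⁶)(280)/468 = 6.34×10⁻⁷ mol/L
[CrO₄²⁻] = (1.11×10⁻⁵)(188)/468 = 4.46×10⁻⁶ mol/L
Q = [Ba²⁺][CrO₄²⁻] = 2.83×10⁻¹²
Since Q (2.83×10⁻¹²) is less than Ksp (3.04×10⁻¹⁰), no BaCrO₄ precipitates.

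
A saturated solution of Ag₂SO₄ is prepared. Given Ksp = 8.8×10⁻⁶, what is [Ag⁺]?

2.6×10⁻² M

Ag₂SO₄(s) ⇌ 2 Ag⁺(aq) + SO₄²⁻(aq)
Let s be the molar solubility. Then [Ag⁺] = 2s and [SO₄²⁻] = s.
Ksp = [Ag⁺]^2[SO₄²⁻] = (2s)^2 · s = 4s^3 = 8.8×10⁻⁶
s = 1.3×10⁻² mol/L
[Ag⁺] = 2s = 2.6×10⁻² mol/L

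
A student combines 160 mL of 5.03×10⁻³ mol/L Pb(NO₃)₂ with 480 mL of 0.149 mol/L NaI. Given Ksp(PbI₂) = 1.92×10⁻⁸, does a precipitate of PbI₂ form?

Total volume after mixing = 160 + 480 = 640 mL.
[Pb²⁺] = (5.03×10⁻³)(160)/640 = 1.26×10⁻³ mol/L
[I⁻] = (0.149)(480)/640 = 0.112 mol/L
Q = [Pb²⁺][I⁻]^2 = 1.57×10⁻⁵
Since Q (1.57×10⁻⁵) exceeds Ksp (1.92×10⁻⁸), PbI₂ will precipitate.

Yes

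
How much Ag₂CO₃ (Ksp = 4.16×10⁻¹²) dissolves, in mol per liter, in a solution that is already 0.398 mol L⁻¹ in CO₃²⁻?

Ag₂CO₃(s) ⇌ 2 Ag⁺(aq) + CO₃²⁻(aq)
With CO₃²⁻ already at 0.398 mol L⁻¹ and s small, take [CO₃²⁻] ≈ 0.398 mol L⁻¹ and [Ag⁺] = 2s.
Ksp = [Ag⁺]^2[CO₃²⁻] = (2s)^2(0.398)
(2s)^2 = 4.16×10⁻¹² / (0.398) = 1.05×10⁻¹¹
s = 1.62×10⁻⁶ mol L⁻¹

1.62×10⁻⁶ M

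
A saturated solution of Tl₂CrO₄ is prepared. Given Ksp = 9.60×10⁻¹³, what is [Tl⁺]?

1.24×10⁻⁴ M

Tl₂CrO₄(s) ⇌ 2 Tl⁺(aq) + CrO₄²⁻(aq)
With molar solubility s: [Tl⁺] = 2s, [CrO₄²⁻] = s.
Ksp = [Tl⁺]^2[CrO₄²⁻] = (2s)^2 · s = 4s^3 = 9.60×10⁻¹³
s = 6.21×10⁻⁵ M
[Tl⁺] = 2s = 1.24×10⁻⁴ M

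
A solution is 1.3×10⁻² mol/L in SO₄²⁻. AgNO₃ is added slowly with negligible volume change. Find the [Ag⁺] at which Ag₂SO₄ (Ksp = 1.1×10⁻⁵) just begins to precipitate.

2.9×10⁻² M

Each salt precipitates once Q = Ksp for that salt.
Ag₂SO₄(s) ⇌ 2 Ag⁺(aq) + SO₄²⁻(aq)
Ksp = [Ag⁺]^2[SO₄²⁻] = [Ag⁺]^2(1.3×10⁻²)
[Ag⁺]^2 = 1.1×10⁻⁵ / (1.3×10⁻²) = 8.5×10⁻⁴
[Ag⁺] = 2.9×10⁻² mol/L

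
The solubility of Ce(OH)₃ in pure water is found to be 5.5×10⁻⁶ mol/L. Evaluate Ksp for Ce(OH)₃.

Ksp = 2.5×10⁻²⁰

Ce(OH)₃(s) ⇌ Ce³⁺(aq) + 3 OH⁻(aq)
Let s be the molar solubility. Then [Ce³⁺] = s and [OH⁻] = 3s.
Ksp = [Ce³⁺][OH⁻]^3 = s · (3s)^3 = 27s^4
Ksp = 27 × (5.5×10⁻⁶)^4 = 2.5×10⁻²⁰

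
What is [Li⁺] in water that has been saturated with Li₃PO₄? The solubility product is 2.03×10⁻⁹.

8.83×10⁻³ M

Li₃PO₄(s) ⇌ 3 Li⁺(aq) + PO₄³⁻(aq)
With molar solubility s: [Li⁺] = 3s, [PO₄³⁻] = s.
Ksp = [Li⁺]^3[PO₄³⁻] = (3s)^3 · s = 27s^4 = 2.03×10⁻⁹
s = 2.94×10⁻³ mol L⁻¹
[Li⁺] = 3s = 8.83×10⁻³ mol L⁻¹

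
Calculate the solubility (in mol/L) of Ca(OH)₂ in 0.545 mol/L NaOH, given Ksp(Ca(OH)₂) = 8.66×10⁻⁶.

Ca(OH)₂(s) ⇌ Ca²⁺(aq) + 2 OH⁻(aq)
OH⁻ is already present at 0.545 mol/L. If s mol/L of Ca(OH)₂ dissolves, [Ca²⁺] = s while [OH⁻] ≈ 0.545 mol/L.
Ksp = [Ca²⁺][OH⁻]^2 = s(0.545)^2
s = 8.66×10⁻⁶ / (0.545)^2 = 2.92×10⁻⁵
s = 2.92×10⁻⁵ mol/L

2.92×10⁻⁵ M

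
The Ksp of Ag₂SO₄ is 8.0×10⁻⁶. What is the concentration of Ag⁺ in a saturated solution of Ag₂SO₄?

Ag₂SO₄(s) ⇌ 2 Ag⁺(aq) + SO₄²⁻(aq)
Call the molar solubility s, so that [Ag⁺] = 2s and [SO₄²⁻] = s.
Ksp = [Ag⁺]^2[SO₄²⁻] = (2s)^2 · s = 4s^3 = 8.0×10⁻⁶
s = 1.3×10⁻² mol/L
[Ag⁺] = 2s = 2.5×10⁻² mol/L

2.5×10⁻² M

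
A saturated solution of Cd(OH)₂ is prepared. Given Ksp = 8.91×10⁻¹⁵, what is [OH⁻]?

2.61×10⁻⁵ M

Cd(OH)₂(s) ⇌ Cd²⁺(aq) + 2 OH⁻(aq)
Let s be the molar solubility. Then [Cd²⁺] = s and [OH⁻] = 2s.
Ksp = [Cd²⁺][OH⁻]^2 = s · (2s)^2 = 4s^3 = 8.91×10⁻¹⁵
s = 1.31×10⁻⁵ mol L⁻¹
[OH⁻] = 2s = 2.61×10⁻⁵ mol L⁻¹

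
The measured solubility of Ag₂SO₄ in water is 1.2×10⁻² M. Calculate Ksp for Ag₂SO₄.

Ag₂SO₄(s) ⇌ 2 Ag⁺(aq) + SO₄²⁻(aq)
If s mol/L of Ag₂SO₄ dissolves, [Ag⁺] = 2s and [SO₄²⁻] = s.
Ksp = [Ag⁺]^2[SO₄²⁻] = (2s)^2 · s = 4s^3
Ksp = 4 × (1.2×10⁻²)^3 = 6.9×10⁻⁶

Ksp = 6.9×10⁻⁶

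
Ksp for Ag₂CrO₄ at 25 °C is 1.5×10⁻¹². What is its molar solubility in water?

Ag₂CrO₄(s) ⇌ 2 Ag⁺(aq) + CrO₄²⁻(aq)
For each mole of Ag₂CrO₄ that dissolves per liter, [Ag⁺] = 2s and [CrO₄²⁻] = s; let s denote this solubility.
Ksp = [Ag⁺]^2[CrO₄²⁻] = (2s)^2 · s = 4s^3
4s^3 = 1.5×10⁻¹²  ⇒  s^3 = 3.8×10⁻¹³
s = 7.2×10⁻⁵ mol L⁻¹

7.2×10⁻⁵ M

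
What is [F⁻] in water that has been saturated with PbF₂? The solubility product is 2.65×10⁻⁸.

3.76×10⁻³ M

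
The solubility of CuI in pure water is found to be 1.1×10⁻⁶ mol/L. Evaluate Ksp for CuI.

Ksp = 1.2×10⁻¹²

CuI(s) ⇌ Cu⁺(aq) + I⁻(aq)
If s mol/L of CuI dissolves, [Cu⁺] = s and [I⁻] = s.
Ksp = [Cu⁺][I⁻] = s · s = s^2
Ksp = (1.1×10⁻⁶)^2 = 1.2×10⁻¹²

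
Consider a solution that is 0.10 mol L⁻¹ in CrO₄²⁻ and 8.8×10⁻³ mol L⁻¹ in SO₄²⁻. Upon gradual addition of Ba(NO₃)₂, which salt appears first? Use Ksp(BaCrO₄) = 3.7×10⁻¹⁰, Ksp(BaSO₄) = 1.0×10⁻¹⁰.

Precipitation of each salt begins when its ion product equals Ksp.
For BaCrO₄: [Ba²⁺] = (Ksp/[CrO₄²⁻]) = 3.7×10⁻⁹ mol L⁻¹
For BaSO₄: [Ba²⁺] = (Ksp/[SO₄²⁻]) = 1.1×10⁻⁸ mol L⁻¹
The smaller threshold [Ba²⁺] is reached first, so BaCrO₄ precipitates first.

BaCrO₄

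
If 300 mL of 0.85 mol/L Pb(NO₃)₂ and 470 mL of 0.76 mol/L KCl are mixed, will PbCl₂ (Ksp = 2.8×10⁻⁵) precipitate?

The combined volume is 770 mL.
[Pb²⁺] = (0.85)(300)/770 = 0.33 mol/L
[Cl⁻] = (0.76)(470)/770 = 0.46 mol/L
Q = [Pb²⁺][Cl⁻]^2 = 7.1×10⁻²
Q = 7.1×10⁻² > Ksp = 2.8×10⁻⁵, so the solution is supersaturated and PbCl₂ precipitates.

Yes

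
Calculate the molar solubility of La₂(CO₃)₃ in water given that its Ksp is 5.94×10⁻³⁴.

8.87×10⁻⁸ M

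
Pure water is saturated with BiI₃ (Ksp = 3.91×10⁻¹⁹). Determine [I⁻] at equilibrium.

3.29×10⁻⁵ M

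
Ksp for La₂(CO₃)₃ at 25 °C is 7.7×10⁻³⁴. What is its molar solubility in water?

La₂(CO₃)₃(s) ⇌ 2 La³⁺(aq) + 3 CO₃²⁻(aq)
Call the molar solubility s, so that [La³⁺] = 2s and [CO₃²⁻] = 3s.
Ksp = [La³⁺]^2[CO₃²⁻]^3 = (2s)^2 · (3s)^3 = 108s^5
108s^5 = 7.7×10⁻³⁴  ⇒  s^5 = 7.1×10⁻³⁶
Taking the 5th root, s = 9.3×10⁻⁸ mol/L.

9.3×10⁻⁸ M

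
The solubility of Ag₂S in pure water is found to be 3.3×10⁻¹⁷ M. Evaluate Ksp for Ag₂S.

Ksp = 1.4×10⁻⁴⁹

Ag₂S(s) ⇌ 2 Ag⁺(aq) + S²⁻(aq)
Call the molar solubility s, so that [Ag⁺] = 2s and [S²⁻] = s.
Ksp = [Ag⁺]^2[S²⁻] = (2s)^2 · s = 4s^3
Ksp = 4 × (3.3×10⁻¹⁷)^3 = 1.4×10⁻⁴⁹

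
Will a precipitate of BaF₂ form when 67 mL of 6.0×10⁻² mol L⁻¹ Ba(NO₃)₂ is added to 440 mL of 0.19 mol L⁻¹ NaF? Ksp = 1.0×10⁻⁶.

Yes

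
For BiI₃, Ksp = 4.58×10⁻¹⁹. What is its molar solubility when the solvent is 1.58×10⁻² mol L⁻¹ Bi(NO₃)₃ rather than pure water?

1.02×10⁻⁶ M

BiI₃(s) ⇌ Bi³⁺(aq) + 3 I⁻(aq)
With Bi³⁺ already at 1.58×10⁻² mol L⁻¹ and s small, take [Bi³⁺] ≈ 1.58×10⁻² mol L⁻¹ and [I⁻] = 3s.
Ksp = [Bi³⁺][I⁻]^3 = (1.58×10⁻²)(3s)^3
(3s)^3 = 4.58×10⁻¹⁹ / (1.58×10⁻²) = 2.90×10⁻¹⁷
s = 1.02×10⁻⁶ mol L⁻¹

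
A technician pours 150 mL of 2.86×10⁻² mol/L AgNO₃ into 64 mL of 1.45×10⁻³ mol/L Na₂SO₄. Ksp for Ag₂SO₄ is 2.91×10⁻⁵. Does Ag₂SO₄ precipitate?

No

The combined volume is 214 mL.
[Ag⁺] = (2.86×10⁻²)(150)/214 = 2.00×10⁻² mol/L
[SO₄²⁻] = (1.45×10⁻³)(64)/214 = 4.34×10⁻⁴ mol/L
Q = [Ag⁺]^2[SO₄²⁻] = 1.74×10⁻⁷
Q < Ksp (1.74×10⁻⁷ vs 2.91×10⁻⁵); the solution remains unsaturated and no precipitate forms.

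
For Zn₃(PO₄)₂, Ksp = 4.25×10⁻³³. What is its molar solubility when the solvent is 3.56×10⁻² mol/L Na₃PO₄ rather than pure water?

4.99×10⁻¹¹ M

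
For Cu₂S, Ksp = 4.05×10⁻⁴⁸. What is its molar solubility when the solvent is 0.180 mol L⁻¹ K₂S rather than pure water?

2.37×10⁻²⁴ M

Cu₂S(s) ⇌ 2 Cu⁺(aq) + S²⁻(aq)
With S²⁻ already at 0.180 mol L⁻¹ and s small, take [S²⁻] ≈ 0.180 mol L⁻¹ and [Cu⁺] = 2s.
Ksp = [Cu⁺]^2[S²⁻] = (2s)^2(0.180)
(2s)^2 = 4.05×10⁻⁴⁸ / (0.180) = 2.25×10⁻⁴⁷
s = 2.37×10⁻²⁴ mol L⁻¹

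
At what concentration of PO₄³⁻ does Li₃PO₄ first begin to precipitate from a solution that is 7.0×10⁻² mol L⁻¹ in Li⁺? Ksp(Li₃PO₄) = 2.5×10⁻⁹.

7.3×10⁻⁶ M

The threshold for precipitation is Q = Ksp.
Li₃PO₄(s) ⇌ 3 Li⁺(aq) + PO₄³⁻(aq)
Ksp = [Li⁺]^3[PO₄³⁻] = [PO₄³⁻](7.0×10⁻²)^3
[PO₄³⁻] = 2.5×10⁻⁹ / (7.0×10⁻²)^3 = 7.3×10⁻⁶
[PO₄³⁻] = 7.3×10⁻⁶ mol L⁻¹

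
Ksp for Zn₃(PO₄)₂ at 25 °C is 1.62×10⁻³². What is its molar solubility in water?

1.72×10⁻⁷ M

Zn₃(PO₄)₂(s) ⇌ 3 Zn²⁺(aq) + 2 PO₄³⁻(aq)
Call the molar solubility s, so that [Zn²⁺] = 3s and [PO₄³⁻] = 2s.
Ksp = [Zn²⁺]^3[PO₄³⁻]^2 = (3s)^3 · (2s)^2 = 108s^5
108s^5 = 1.62×10⁻³²  ⇒  s^5 = 1.50×10⁻³⁴
s = (1.50×10⁻³⁴)^(1/5) = 1.72×10⁻⁷ mol L⁻¹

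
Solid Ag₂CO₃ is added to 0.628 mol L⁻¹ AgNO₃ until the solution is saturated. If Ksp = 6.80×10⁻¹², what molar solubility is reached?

Ag₂CO₃(s) ⇌ 2 Ag⁺(aq) + CO₃²⁻(aq)
With Ag⁺ already at 0.628 mol L⁻¹ and s small, take [Ag⁺] ≈ 0.628 mol L⁻¹ and [CO₃²⁻] = s.
Ksp = [Ag⁺]^2[CO₃²⁻] = (0.628)^2s
s = 6.80×10⁻¹² / (0.628)^2 = 1.72×10⁻¹¹
s = 1.72×10⁻¹¹ mol L⁻¹

1.72×10⁻¹¹ M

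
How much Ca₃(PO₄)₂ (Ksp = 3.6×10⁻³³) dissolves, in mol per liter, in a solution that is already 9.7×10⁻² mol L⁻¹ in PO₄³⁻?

2.4×10⁻¹¹ M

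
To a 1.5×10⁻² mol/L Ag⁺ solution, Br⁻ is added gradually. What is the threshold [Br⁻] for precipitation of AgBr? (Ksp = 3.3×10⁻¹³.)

2.2×10⁻¹¹ M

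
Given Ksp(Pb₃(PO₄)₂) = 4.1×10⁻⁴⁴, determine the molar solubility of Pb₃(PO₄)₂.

8.2×10⁻¹⁰ M

Pb₃(PO₄)₂(s) ⇌ 3 Pb²⁺(aq) + 2 PO₄³⁻(aq)
With molar solubility s: [Pb²⁺] = 3s, [PO₄³⁻] = 2s.
Ksp = [Pb²⁺]^3[PO₄³⁻]^2 = (3s)^3 · (2s)^2 = 108s^5
108s^5 = 4.1×10⁻⁴⁴  ⇒  s^5 = 3.8×10⁻⁴⁶
Taking the 5th root, s = 8.2×10⁻¹⁰ mol/L.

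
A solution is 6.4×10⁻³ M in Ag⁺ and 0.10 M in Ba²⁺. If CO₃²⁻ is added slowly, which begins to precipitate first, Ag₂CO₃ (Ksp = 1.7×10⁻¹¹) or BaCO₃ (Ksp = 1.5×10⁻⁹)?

BaCO₃

Precipitation begins when Q = Ksp.
For Ag₂CO₃: [CO₃²⁻] = (Ksp/[Ag⁺]^2) = 4.2×10⁻⁷ M
For BaCO₃: [CO₃²⁻] = (Ksp/[Ba²⁺]) = 1.5×10⁻⁸ M
BaCO₃ requires the lower [CO₃²⁻], so it precipitates first.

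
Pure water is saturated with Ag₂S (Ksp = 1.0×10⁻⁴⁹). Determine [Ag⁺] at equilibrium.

5.8×10⁻¹⁷ M

Ag₂S(s) ⇌ 2 Ag⁺(aq) + S²⁻(aq)
For each mole of Ag₂S that dissolves per liter, [Ag⁺] = 2s and [S²⁻] = s; let s denote this solubility.
Ksp = [Ag⁺]^2[S²⁻] = (2s)^2 · s = 4s^3 = 1.0×10⁻⁴⁹
s = 2.9×10⁻¹⁷ mol L⁻¹
[Ag⁺] = 2s = 5.8×10⁻¹⁷ mol L⁻¹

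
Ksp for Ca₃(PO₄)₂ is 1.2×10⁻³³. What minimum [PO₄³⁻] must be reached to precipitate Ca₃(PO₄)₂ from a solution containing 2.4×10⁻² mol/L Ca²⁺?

The threshold for precipitation is Q = Ksp.
Ca₃(PO₄)₂(s) ⇌ 3 Ca²⁺(aq) + 2 PO₄³⁻(aq)
Ksp = [Ca²⁺]^3[PO₄³⁻]^2 = [PO₄³⁻]^2(2.4×10⁻²)^3
[PO₄³⁻]^2 = 1.2×10⁻³³ / (2.4×10⁻²)^3 = 8.7×10⁻²⁹
[PO₄³⁻] = 9.3×10⁻¹⁵ mol/L

9.3×10⁻¹⁵ M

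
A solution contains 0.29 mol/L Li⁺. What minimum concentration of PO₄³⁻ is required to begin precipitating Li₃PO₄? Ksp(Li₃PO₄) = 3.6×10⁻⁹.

1.5×10⁻⁷ M

Precipitation begins when Q = Ksp.
Li₃PO₄(s) ⇌ 3 Li⁺(aq) + PO₄³⁻(aq)
Ksp = [Li⁺]^3[PO₄³⁻] = [PO₄³⁻](0.29)^3
[PO₄³⁻] = 3.6×10⁻⁹ / (0.29)^3 = 1.5×10⁻⁷
[PO₄³⁻] = 1.5×10⁻⁷ mol/L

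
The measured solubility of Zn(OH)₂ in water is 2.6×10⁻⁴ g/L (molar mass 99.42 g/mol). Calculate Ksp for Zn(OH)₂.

Ksp = 7.2×10⁻¹⁷

Molar solubility s = (2.6×10⁻⁴ g/L) / (99.42 g/mol) = 2.615×10⁻⁶ mol/L
Zn(OH)₂(s) ⇌ Zn²⁺(aq) + 2 OH⁻(aq)
For each mole of Zn(OH)₂ that dissolves per liter, [Zn²⁺] = s and [OH⁻] = 2s; let s denote this solubility.
Ksp = [Zn²⁺][OH⁻]^2 = s · (2s)^2 = 4s^3
Ksp = 4 × (2.615×10⁻⁶)^3 = 7.2×10⁻¹⁷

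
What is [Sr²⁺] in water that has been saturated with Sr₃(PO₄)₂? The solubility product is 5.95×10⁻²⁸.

4.22×10⁻⁶ M

Sr₃(PO₄)₂(s) ⇌ 3 Sr²⁺(aq) + 2 PO₄³⁻(aq)
Let s be the molar solubility. Then [Sr²⁺] = 3s and [PO₄³⁻] = 2s.
Ksp = [Sr²⁺]^3[PO₄³⁻]^2 = (3s)^3 · (2s)^2 = 108s^5 = 5.95×10⁻²⁸
s = 1.41×10⁻⁶ mol L⁻¹
[Sr²⁺] = 3s = 4.22×10⁻⁶ mol L⁻¹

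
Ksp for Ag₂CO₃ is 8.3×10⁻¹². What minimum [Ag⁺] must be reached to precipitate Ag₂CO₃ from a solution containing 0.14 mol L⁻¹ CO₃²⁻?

7.7×10⁻⁶ M

Each salt precipitates once Q = Ksp for that salt.
Ag₂CO₃(s) ⇌ 2 Ag⁺(aq) + CO₃²⁻(aq)
Ksp = [Ag⁺]^2[CO₃²⁻] = [Ag⁺]^2(0.14)
[Ag⁺]^2 = 8.3×10⁻¹² / (0.14) = 5.9×10⁻¹¹
[Ag⁺] = 7.7×10⁻⁶ mol L⁻¹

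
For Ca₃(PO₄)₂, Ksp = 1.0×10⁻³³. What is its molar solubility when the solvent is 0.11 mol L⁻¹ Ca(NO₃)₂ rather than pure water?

4.3×10⁻¹⁶ M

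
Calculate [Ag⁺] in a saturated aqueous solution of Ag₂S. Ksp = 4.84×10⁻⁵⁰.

Ag₂S(s) ⇌ 2 Ag⁺(aq) + S²⁻(aq)
If s mol/L of Ag₂S dissolves, [Ag⁺] = 2s and [S²⁻] = s.
Ksp = [Ag⁺]^2[S²⁻] = (2s)^2 · s = 4s^3 = 4.84×10⁻⁵⁰
s = 2.30×10⁻¹⁷ mol L⁻¹
[Ag⁺] = 2s = 4.59×10⁻¹⁷ mol L⁻¹

4.59×10⁻¹⁷ M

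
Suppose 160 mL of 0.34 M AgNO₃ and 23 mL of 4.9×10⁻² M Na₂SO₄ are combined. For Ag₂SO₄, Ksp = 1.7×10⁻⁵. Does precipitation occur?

Yes

After mixing, V = 160 mL + 23 mL = 183 mL.
[Ag⁺] = (0.34)(160)/183 = 0.30 M
[SO₄²⁻] = (4.9×10⁻²)(23)/183 = 6.2×10⁻³ M
Q = [Ag⁺]^2[SO₄²⁻] = 5.4×10⁻⁴
Q = 5.4×10⁻⁴ > Ksp = 1.7×10⁻⁵, so the solution is supersaturated and Ag₂SO₄ precipitates.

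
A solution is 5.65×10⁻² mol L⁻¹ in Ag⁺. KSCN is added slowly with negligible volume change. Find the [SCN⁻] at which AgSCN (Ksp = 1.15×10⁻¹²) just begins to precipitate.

Each salt precipitates once Q = Ksp for that salt.
AgSCN(s) ⇌ Ag⁺(aq) + SCN⁻(aq)
Ksp = [Ag⁺][SCN⁻] = [SCN⁻](5.65×10⁻²)
[SCN⁻] = 1.15×10⁻¹² / (5.65×10⁻²) = 2.04×10⁻¹¹
[SCN⁻] = 2.04×10⁻¹¹ mol L⁻¹

2.04×10⁻¹¹ M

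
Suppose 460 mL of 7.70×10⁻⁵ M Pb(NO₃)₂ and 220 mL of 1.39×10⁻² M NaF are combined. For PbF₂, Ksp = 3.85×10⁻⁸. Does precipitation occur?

After mixing, V = 460 mL + 220 mL = 680 mL.
[Pb²⁺] = (7.70×10⁻⁵)(460)/680 = 5.21×10⁻⁵ M
[F⁻] = (1.39×10⁻²)(220)/680 = 4.50×10⁻³ M
Q = [Pb²⁺][F⁻]^2 = 1.05×10⁻⁹
Q = 1.05×10⁻⁹ < Ksp = 3.85×10⁻⁸, so the solution is unsaturated and no precipitate forms.

No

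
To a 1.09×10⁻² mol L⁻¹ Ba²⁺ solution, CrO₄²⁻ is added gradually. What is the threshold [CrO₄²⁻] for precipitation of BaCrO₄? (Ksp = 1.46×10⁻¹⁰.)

A salt starts to precipitate once the ion product Q reaches its Ksp.
BaCrO₄(s) ⇌ Ba²⁺(aq) + CrO₄²⁻(aq)
Ksp = [Ba²⁺][CrO₄²⁻] = [CrO₄²⁻](1.09×10⁻²)
[CrO₄²⁻] = 1.46×10⁻¹⁰ / (1.09×10⁻²) = 1.34×10⁻⁸
[CrO₄²⁻] = 1.34×10⁻⁸ mol L⁻¹

1.34×10⁻⁸ M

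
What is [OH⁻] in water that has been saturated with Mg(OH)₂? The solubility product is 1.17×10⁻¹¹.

Mg(OH)₂(s) ⇌ Mg²⁺(aq) + 2 OH⁻(aq)
Let s be the molar solubility. Then [Mg²⁺] = s and [OH⁻] = 2s.
Ksp = [Mg²⁺][OH⁻]^2 = s · (2s)^2 = 4s^3 = 1.17×10⁻¹¹
s = 1.43×10⁻⁴ M
[OH⁻] = 2s = 2.86×10⁻⁴ M

2.86×10⁻⁴ M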